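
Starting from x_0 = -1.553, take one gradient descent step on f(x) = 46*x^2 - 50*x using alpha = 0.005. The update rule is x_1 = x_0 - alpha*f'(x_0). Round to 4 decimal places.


We compute the gradient at x_0 and apply the update.
f'(x) = 92*x - 50
f'(-1.553) = 92*-1.553 - 50 = -192.876
x_1 = -1.553 - 0.005*-192.876 = -0.5886


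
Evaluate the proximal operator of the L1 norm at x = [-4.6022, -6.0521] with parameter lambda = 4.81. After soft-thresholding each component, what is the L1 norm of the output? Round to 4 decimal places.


Soft-thresholding with lambda = 4.81:
prox(-4.6022) = sign(-4.6022)*max(|-4.6022| - 4.81, 0) = 0.0
prox(-6.0521) = sign(-6.0521)*max(|-6.0521| - 4.81, 0) = -1.2421
prox(x) = [0.0, -1.2421]
||prox(x)||_1 = 0.0 + 1.2421 = 1.2421


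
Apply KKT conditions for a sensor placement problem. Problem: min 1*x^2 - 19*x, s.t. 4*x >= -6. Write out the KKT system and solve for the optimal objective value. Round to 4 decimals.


Step 1: Try lambda = 0 (constraint inactive).
Stationarity: 2*1*x - 19 = 0
x* = 19/(2*1) = 9.5
Check constraint: 4*9.5 = 38.0 >= -6 -- satisfied.
Step 2: Compute optimal value.
f(x*) = 1*9.5^2 - 19*9.5 = -90.25


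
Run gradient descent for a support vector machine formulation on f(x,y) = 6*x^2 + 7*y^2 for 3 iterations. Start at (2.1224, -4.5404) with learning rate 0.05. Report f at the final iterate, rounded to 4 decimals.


Gradient descent on f(x,y) = 6*x^2 + 7*y^2.
Starting point: (2.1224, -4.5404), alpha = 0.05
Step 1: grad_x = 2*6*2.1224 = 25.4688, grad_y = 2*7*-4.5404 = -63.5656
  x_1 = 2.1224 - 0.05*25.4688 = 0.849
  y_1 = -4.5404 - 0.05*-63.5656 = -1.3621
Step 2: grad_x = 2*6*0.849 = 10.1875, grad_y = 2*7*-1.3621 = -19.0697
  x_2 = 0.849 - 0.05*10.1875 = 0.3396
  y_2 = -1.3621 - 0.05*-19.0697 = -0.4086
Step 3: grad_x = 2*6*0.3396 = 4.075, grad_y = 2*7*-0.4086 = -5.7209
  x_3 = 0.3396 - 0.05*4.075 = 0.1358
  y_3 = -0.4086 - 0.05*-5.7209 = -0.1226
f(0.1358, -0.1226) = 6*0.1358^2 + 7*(-0.1226)^2 = 0.2159


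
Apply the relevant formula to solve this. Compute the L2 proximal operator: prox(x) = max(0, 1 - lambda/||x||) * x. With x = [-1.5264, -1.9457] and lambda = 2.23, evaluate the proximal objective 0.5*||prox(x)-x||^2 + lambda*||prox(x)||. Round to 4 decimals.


Step 1: Compute ||x||.
||x|| = 2.473
Step 2: Compute scaling factor.
scale = max(0, 1 - 2.23/2.473) = 0.0983
Step 3: prox(x) = [-0.15, -0.1912]
||prox(x)|| = 0.243
Step 4: Proximal objective.
0.5*||prox-x||^2 = 2.4865
lambda*||prox|| = 0.5419
Total = 3.0283


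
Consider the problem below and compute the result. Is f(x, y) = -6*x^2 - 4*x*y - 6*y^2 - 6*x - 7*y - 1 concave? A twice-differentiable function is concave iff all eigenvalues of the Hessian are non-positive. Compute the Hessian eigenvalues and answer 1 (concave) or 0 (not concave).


The Hessian of f(x,y) = -6*x^2 - 4*x*y - 6*y^2 - 6*x - 7*y - 1 is:
H = [[-12, -4], [-4, -12]]
Trace = -12 - 12 = -24
Determinant = -12*-12 - (-4)^2 = 128
Discriminant = (-24)^2 - 4*128 = 64.0
Eigenvalues: lambda_1 = -16.0, lambda_2 = -8.0
The function is concave.

1


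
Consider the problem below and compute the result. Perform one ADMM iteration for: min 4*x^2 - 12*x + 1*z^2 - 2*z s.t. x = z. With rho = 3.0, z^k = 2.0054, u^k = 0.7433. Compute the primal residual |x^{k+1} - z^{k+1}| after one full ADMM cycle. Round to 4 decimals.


ADMM iteration with rho = 3.0, z^k = 2.0054, u^k = 0.7433
Step 1: x-update.
Minimize 4*x^2 - 12*x + (3.0/2)*(x - 2.0054 + 0.7433)^2
FOC: (2*4 + 3.0)*x = 12 + 3.0*(2.0054 - 0.7433)
x^{k+1} = 1.4351
Step 2: z-update.
Minimize 1*z^2 - 2*z + (3.0/2)*(1.4351 - z + 0.7433)^2
FOC: (2*1 + 3.0)*z = 2 + 3.0*(1.4351 + 0.7433)
z^{k+1} = 1.7071
Step 3: u-update.
u^{k+1} = 0.7433 + 1.4351 - 1.7071 = 0.4714
Step 4: Primal residual = |1.4351 - 1.7071| = 0.2719


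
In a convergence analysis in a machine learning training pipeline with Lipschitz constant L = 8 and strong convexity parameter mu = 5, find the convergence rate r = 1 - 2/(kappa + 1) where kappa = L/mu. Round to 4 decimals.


Step 1: Compute the condition number.
kappa = L/mu = 8/5 = 1.6
Step 2: Compute the convergence rate.
r = 1 - 2/(kappa + 1) = 1 - 2*mu/(L + mu) = (L - mu)/(L + mu) = 3/13 = 0.2308


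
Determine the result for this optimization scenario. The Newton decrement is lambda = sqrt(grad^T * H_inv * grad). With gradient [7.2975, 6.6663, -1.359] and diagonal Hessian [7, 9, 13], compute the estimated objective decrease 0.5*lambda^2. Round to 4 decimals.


Step 1: H is diagonal, so H^(-1) * g = [1.0425, 0.7407, -0.1045].
Step 2: g^T H^(-1) g = sum_i g_i^2 / H_ii
  = (7.2975)^2/7 + (6.6663)^2/9 + (-1.359)^2/13
  = 7.6076 + 4.9377 + 0.1421 = 12.6874
Step 3: Objective decrease = 0.5 * g^T H^(-1) g = 6.3437


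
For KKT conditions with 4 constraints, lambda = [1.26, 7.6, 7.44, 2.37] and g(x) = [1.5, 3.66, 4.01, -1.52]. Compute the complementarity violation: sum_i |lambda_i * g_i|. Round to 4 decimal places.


KKT complementary slackness check:
lambda_1 * g_1 = 1.26 * 1.5 = 1.89
lambda_2 * g_2 = 7.6 * 3.66 = 27.816
lambda_3 * g_3 = 7.44 * 4.01 = 29.8344
lambda_4 * g_4 = 2.37 * -1.52 = -3.6024
Total violation = 1.89 + 27.816 + 29.8344 + 3.6024 = 63.1428


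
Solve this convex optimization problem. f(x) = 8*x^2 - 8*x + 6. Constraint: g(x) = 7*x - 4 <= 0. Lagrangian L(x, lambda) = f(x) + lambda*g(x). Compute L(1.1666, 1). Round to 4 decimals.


Step 1: Evaluate f(x).
f(1.1666) = 8*1.1666^2 - 8*1.1666 + 6 = 7.5548
Step 2: Evaluate g(x).
g(1.1666) = 7*1.1666 - 4 = 4.1662
Step 3: Compute Lagrangian.
L = 7.5548 + 1*4.1662 = 11.721


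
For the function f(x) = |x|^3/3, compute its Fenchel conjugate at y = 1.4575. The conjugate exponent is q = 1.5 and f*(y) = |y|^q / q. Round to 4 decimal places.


The conjugate exponent q satisfies 1/p + 1/q = 1.
p = 3, so q = 3/(3 - 1) = 1.5
|y|^q = 1.4575^1.5 = 1.7596
f*(1.4575) = 1.7596 / 1.5 = 1.1731


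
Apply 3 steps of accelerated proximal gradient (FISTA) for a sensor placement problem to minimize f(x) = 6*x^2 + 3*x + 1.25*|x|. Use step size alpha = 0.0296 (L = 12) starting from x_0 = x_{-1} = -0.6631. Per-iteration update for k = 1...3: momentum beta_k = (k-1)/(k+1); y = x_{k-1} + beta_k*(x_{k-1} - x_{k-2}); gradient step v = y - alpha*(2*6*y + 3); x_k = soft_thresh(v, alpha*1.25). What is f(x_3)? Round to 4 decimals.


FISTA on f(x) = 6*x^2 + 3*x + 1.25*|x|
L = 12, alpha = 0.0296
Iteration 1: beta = 0.0, y = -0.6631 + 0.0*(-0.6631 + 0.6631) = -0.6631
  grad(y) = -4.9572, v = y - alpha*grad = -0.5164
  prox(v) = soft_thresh(-0.5164, 0.037) = -0.4794
Iteration 2: beta = 0.3333, y = -0.4794 + 0.3333*(-0.4794 + 0.6631) = -0.4181
  grad(y) = -2.0175, v = y - alpha*grad = -0.3584
  prox(v) = soft_thresh(-0.3584, 0.037) = -0.3214
Iteration 3: beta = 0.5, y = -0.3214 + 0.5*(-0.3214 + 0.4794) = -0.2424
  grad(y) = 0.0909, v = y - alpha*grad = -0.2451
  prox(v) = soft_thresh(-0.2451, 0.037) = -0.2081
f(x_3) = 6*(-0.2081)^2 + 3*(-0.2081) + 1.25*|-0.2081| = -0.1043


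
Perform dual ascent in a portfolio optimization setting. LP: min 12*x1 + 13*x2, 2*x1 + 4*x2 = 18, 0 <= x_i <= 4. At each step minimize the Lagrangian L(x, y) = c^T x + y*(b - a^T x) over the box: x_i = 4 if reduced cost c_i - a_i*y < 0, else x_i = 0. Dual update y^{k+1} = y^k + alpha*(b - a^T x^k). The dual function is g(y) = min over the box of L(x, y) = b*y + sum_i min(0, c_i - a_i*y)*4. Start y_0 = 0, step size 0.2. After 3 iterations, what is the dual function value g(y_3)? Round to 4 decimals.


Dual ascent for LP: min 12*x1 + 13*x2, 2*x1 + 4*x2 = 18, 0 <= x_i <= 4
Step 1: y^k = 0.0, reduced costs: (12.0, 13.0)
  x^k = (0.0, 0.0), subgradient = b - a^T x = 18.0
  y^{k+1} = 0.0 + 0.2*18.0 = 3.6
Step 2: y^k = 3.6, reduced costs: (4.8, -1.4)
  x^k = (0.0, 4.0), subgradient = b - a^T x = 2.0
  y^{k+1} = 3.6 + 0.2*2.0 = 4.0
Step 3: y^k = 4.0, reduced costs: (4.0, -3.0)
  x^k = (0.0, 4.0), subgradient = b - a^T x = 2.0
  y^{k+1} = 4.0 + 0.2*2.0 = 4.4
Dual objective at y_3 = 4.4: reduced costs (3.2, -4.6), box minimizer x = (0.0, 4.0)
g(y_3) = b*y + (c1 - a1*y)*x1 + (c2 - a2*y)*x2 = 18*4.4 + 3.2*0.0 + (-4.6)*4.0 = 79.2 + 0.0 - 18.4 = 60.8


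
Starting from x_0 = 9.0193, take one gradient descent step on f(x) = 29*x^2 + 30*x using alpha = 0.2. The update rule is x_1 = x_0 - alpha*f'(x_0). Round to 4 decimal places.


We compute the gradient at x_0 and apply the update.
f'(x) = 58*x + 30
f'(9.0193) = 58*9.0193 + 30 = 553.1194
x_1 = 9.0193 - 0.2*553.1194 = -101.6046


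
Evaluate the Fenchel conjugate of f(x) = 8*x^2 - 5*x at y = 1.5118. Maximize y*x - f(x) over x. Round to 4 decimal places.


f*(y) = sup_x {y*x - a*x^2 - b*x} = sup_x {(y-b)*x - a*x^2}
FOC: (y - b) - 2a*x = 0 => x* = (y - b)/(2a)
x* = (1.5118 + 5)/(2*8) = 0.407
f*(1.5118) = (y-b)^2/(4a) = (1.5118 + 5)^2/(4*8)
= 42.4035/32 = 1.3251


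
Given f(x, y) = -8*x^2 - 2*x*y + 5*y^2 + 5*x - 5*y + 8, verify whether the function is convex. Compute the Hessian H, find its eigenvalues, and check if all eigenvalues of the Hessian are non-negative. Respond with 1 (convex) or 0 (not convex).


The Hessian of f(x,y) = -8*x^2 - 2*x*y + 5*y^2 + 5*x - 5*y + 8 is:
H = [[-16, -2], [-2, 10]]
Trace = -16 + 10 = -6
Determinant = -16*10 - (-2)^2 = -164
Discriminant = (-6)^2 - 4*-164 = 692.0
Eigenvalues: lambda_1 = -16.1529, lambda_2 = 10.1529
The function is not convex.

0


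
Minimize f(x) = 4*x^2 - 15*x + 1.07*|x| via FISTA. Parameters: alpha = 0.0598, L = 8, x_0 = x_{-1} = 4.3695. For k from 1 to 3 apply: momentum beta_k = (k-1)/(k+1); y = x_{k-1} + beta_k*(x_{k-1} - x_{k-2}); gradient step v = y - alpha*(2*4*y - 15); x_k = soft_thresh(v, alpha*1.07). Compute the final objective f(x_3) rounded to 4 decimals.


FISTA on f(x) = 4*x^2 - 15*x + 1.07*|x|
L = 8, alpha = 0.0598
Iteration 1: beta = 0.0, y = 4.3695 + 0.0*(4.3695 - 4.3695) = 4.3695
  grad(y) = 19.956, v = y - alpha*grad = 3.1761
  prox(v) = soft_thresh(3.1761, 0.064) = 3.1121
Iteration 2: beta = 0.3333, y = 3.1121 + 0.3333*(3.1121 - 4.3695) = 2.693
  grad(y) = 6.5442, v = y - alpha*grad = 2.3017
  prox(v) = soft_thresh(2.3017, 0.064) = 2.2377
Iteration 3: beta = 0.5, y = 2.2377 + 0.5*(2.2377 - 3.1121) = 1.8005
  grad(y) = -0.5962, v = y - alpha*grad = 1.8361
  prox(v) = soft_thresh(1.8361, 0.064) = 1.7721
f(x_3) = 4*1.7721^2 - 15*1.7721 + 1.07*|1.7721| = -12.124


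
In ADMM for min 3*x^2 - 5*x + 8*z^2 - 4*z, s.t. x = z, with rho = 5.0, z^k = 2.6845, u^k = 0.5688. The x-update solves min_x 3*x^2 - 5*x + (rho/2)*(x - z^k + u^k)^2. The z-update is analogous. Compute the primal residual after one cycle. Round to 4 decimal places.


ADMM iteration with rho = 5.0, z^k = 2.6845, u^k = 0.5688
Step 1: x-update.
Minimize 3*x^2 - 5*x + (5.0/2)*(x - 2.6845 + 0.5688)^2
FOC: (2*3 + 5.0)*x = 5 + 5.0*(2.6845 - 0.5688)
x^{k+1} = 1.4162
Step 2: z-update.
Minimize 8*z^2 - 4*z + (5.0/2)*(1.4162 - z + 0.5688)^2
FOC: (2*8 + 5.0)*z = 4 + 5.0*(1.4162 + 0.5688)
z^{k+1} = 0.6631
Step 3: u-update.
u^{k+1} = 0.5688 + 1.4162 - 0.6631 = 1.3219
Step 4: Primal residual = |1.4162 - 0.6631| = 0.7531


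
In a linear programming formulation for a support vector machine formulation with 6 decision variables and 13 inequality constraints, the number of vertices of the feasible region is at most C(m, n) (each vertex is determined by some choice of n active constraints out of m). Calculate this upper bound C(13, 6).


Each vertex corresponds to some choice of n active constraints out of m, so the number of vertices is at most C(m, n) = m! / (n!(m-n)!).
m = 13, n = 6
Numerator: 13 * 12 * 11 * 10 * 9 * 8
Denominator: 6! = 720
C(13, 6) = 1716


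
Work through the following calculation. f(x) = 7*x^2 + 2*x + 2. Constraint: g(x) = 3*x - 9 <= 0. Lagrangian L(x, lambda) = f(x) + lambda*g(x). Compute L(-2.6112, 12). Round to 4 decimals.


Step 1: Evaluate f(x).
f(-2.6112) = 7*(-2.6112)^2 + 2*(-2.6112) + 2 = 44.5062
Step 2: Evaluate g(x).
g(-2.6112) = 3*-2.6112 - 9 = -16.8336
Step 3: Compute Lagrangian.
L = 44.5062 + 12*-16.8336 = -157.497


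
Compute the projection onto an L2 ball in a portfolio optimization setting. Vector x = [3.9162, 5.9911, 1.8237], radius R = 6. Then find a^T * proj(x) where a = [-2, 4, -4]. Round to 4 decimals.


Step 1: Compute ||x|| (intermediates to 6 decimals).
||x|| = sqrt(3.9162^2 + 5.9911^2 + 1.8237^2) = 7.386189
Step 2: Project.
Since ||x|| > R, scale = R/||x|| = 6/7.386189 = 0.812327, proj(x) = scale * x
proj(x) = [3.181235, 4.866732, 1.481441]
Step 3: Dot product.
a^T * proj(x) = -2*3.181235 + 4*4.866732 - 4*1.481441 = 7.1787


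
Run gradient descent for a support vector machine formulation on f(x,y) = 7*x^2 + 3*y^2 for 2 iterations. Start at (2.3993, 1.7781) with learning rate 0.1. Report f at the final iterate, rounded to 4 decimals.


Gradient descent on f(x,y) = 7*x^2 + 3*y^2.
Starting point: (2.3993, 1.7781), alpha = 0.1
Step 1: grad_x = 2*7*2.3993 = 33.5902, grad_y = 2*3*1.7781 = 10.6686
  x_1 = 2.3993 - 0.1*33.5902 = -0.9597
  y_1 = 1.7781 - 0.1*10.6686 = 0.7112
Step 2: grad_x = 2*7*-0.9597 = -13.4361, grad_y = 2*3*0.7112 = 4.2674
  x_2 = -0.9597 - 0.1*-13.4361 = 0.3839
  y_2 = 0.7112 - 0.1*4.2674 = 0.2845
f(0.3839, 0.2845) = 7*0.3839^2 + 3*0.2845^2 = 1.2744


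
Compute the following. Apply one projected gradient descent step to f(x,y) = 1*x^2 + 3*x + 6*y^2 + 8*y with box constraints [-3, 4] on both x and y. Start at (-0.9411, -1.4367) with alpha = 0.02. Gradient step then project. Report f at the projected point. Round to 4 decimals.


Step 1: Compute gradient at (-0.9411, -1.4367).
grad_x = 2*1*-0.9411 + 3 = 1.1178
grad_y = 2*6*-1.4367 + 8 = -9.2404
Step 2: Gradient step.
x_raw = -0.9411 - 0.02*1.1178 = -0.9635
y_raw = -1.4367 - 0.02*-9.2404 = -1.2519
Step 3: Project onto [-3, 4].
x_proj = clip(-0.9635) = -0.9635
y_proj = clip(-1.2519) = -1.2519
Step 4: Evaluate f.
f(-0.9635, -1.2519) = -2.5739


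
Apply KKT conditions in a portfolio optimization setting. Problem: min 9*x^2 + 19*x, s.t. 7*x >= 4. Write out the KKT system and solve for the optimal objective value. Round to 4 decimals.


Step 1: Try lambda = 0 (constraint inactive).
x_unc = -19/(2*9) = -1.0556
Check: 7*-1.0556 = -7.3892 < 4 -- violated!
Step 2: Constraint must be active: 7*x = 4
x* = 4/7 = 0.5714 (rounded; the exact value 4/7 is used below)
lambda = (2*9*(4/7) + 19)/7 = 4.1837
Step 3: Compute optimal value.
f(x*) = 9*(4/7)^2 + 19*(4/7) = 13.7959


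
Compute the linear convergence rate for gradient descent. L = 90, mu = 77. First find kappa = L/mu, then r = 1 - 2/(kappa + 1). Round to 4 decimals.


Step 1: Compute the condition number.
kappa = L/mu = 90/77 = 1.1688
Step 2: Compute the convergence rate.
r = 1 - 2/(kappa + 1) = 1 - 2*mu/(L + mu) = (L - mu)/(L + mu) = 13/167 = 0.0778


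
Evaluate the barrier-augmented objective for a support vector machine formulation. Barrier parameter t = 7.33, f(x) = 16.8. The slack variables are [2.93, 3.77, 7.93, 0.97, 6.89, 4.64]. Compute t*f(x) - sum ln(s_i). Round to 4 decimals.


Step 1: Compute log-barrier.
ln values: [1.075, 1.3271, 2.0707, -0.0305, 1.9301, 1.5347]
phi = -(1.075 + 1.3271 + 2.0707 - 0.0305 + 1.9301 + 1.5347) = -7.9071
Step 2: Compute augmented objective.
t*f(x) = 7.33*16.8 = 123.144
Total = 123.144 - 7.9071 = 115.2369


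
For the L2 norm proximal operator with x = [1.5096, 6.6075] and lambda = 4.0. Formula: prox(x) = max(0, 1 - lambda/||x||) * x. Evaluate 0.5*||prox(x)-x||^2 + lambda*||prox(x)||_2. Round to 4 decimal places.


Step 1: Compute ||x||.
||x|| = 6.7778
Step 2: Compute scaling factor.
scale = max(0, 1 - 4.0/6.7778) = 0.4098
Step 3: prox(x) = [0.6187, 2.708]
||prox(x)|| = 2.7778
Step 4: Proximal objective.
0.5*||prox-x||^2 = 8.0
lambda*||prox|| = 11.1112
Total = 19.111


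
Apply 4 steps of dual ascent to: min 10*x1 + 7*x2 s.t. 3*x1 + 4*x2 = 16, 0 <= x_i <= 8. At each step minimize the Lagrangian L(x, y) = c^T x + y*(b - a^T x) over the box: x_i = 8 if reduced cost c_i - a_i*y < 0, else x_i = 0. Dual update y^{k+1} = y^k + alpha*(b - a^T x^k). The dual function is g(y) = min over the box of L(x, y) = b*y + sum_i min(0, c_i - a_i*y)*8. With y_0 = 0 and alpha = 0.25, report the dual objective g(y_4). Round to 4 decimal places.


Dual ascent for LP: min 10*x1 + 7*x2, 3*x1 + 4*x2 = 16, 0 <= x_i <= 8
Step 1: y^k = 0.0, reduced costs: (10.0, 7.0)
  x^k = (0.0, 0.0), subgradient = b - a^T x = 16.0
  y^{k+1} = 0.0 + 0.25*16.0 = 4.0
Step 2: y^k = 4.0, reduced costs: (-2.0, -9.0)
  x^k = (8.0, 8.0), subgradient = b - a^T x = -40.0
  y^{k+1} = 4.0 + 0.25*-40.0 = -6.0
Step 3: y^k = -6.0, reduced costs: (28.0, 31.0)
  x^k = (0.0, 0.0), subgradient = b - a^T x = 16.0
  y^{k+1} = -6.0 + 0.25*16.0 = -2.0
Step 4: y^k = -2.0, reduced costs: (16.0, 15.0)
  x^k = (0.0, 0.0), subgradient = b - a^T x = 16.0
  y^{k+1} = -2.0 + 0.25*16.0 = 2.0
Dual objective at y_4 = 2.0: reduced costs (4.0, -1.0), box minimizer x = (0.0, 8.0)
g(y_4) = b*y + (c1 - a1*y)*x1 + (c2 - a2*y)*x2 = 16*2.0 + 4.0*0.0 + (-1.0)*8.0 = 32.0 + 0.0 - 8.0 = 24.0


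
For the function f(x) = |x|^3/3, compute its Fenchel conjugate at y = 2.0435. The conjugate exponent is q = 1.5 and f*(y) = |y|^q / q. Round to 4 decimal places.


The conjugate exponent q satisfies 1/p + 1/q = 1.
p = 3, so q = 3/(3 - 1) = 1.5
|y|^q = 2.0435^1.5 = 2.9212
f*(2.0435) = 2.9212 / 1.5 = 1.9475


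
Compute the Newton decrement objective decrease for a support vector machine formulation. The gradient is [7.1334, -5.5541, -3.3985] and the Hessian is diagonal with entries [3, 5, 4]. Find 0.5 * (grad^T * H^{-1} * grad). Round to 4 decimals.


Step 1: H is diagonal, so H^(-1) * g = [2.3778, -1.1108, -0.8496].
Step 2: g^T H^(-1) g = sum_i g_i^2 / H_ii
  = (7.1334)^2/3 + (-5.5541)^2/5 + (-3.3985)^2/4
  = 16.9618 + 6.1696 + 2.8875 = 26.0189
Step 3: Objective decrease = 0.5 * g^T H^(-1) g = 13.0094


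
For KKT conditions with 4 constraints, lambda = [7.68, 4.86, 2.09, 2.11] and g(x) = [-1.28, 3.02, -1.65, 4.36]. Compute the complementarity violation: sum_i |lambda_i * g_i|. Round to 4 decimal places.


KKT complementary slackness check:
lambda_1 * g_1 = 7.68 * -1.28 = -9.8304
lambda_2 * g_2 = 4.86 * 3.02 = 14.6772
lambda_3 * g_3 = 2.09 * -1.65 = -3.4485
lambda_4 * g_4 = 2.11 * 4.36 = 9.1996
Total violation = 9.8304 + 14.6772 + 3.4485 + 9.1996 = 37.1557


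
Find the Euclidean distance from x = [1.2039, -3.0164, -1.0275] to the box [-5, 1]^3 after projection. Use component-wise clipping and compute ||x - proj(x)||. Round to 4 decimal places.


Project each component onto [-5, 1].
clip(1.2039) = 1.0, clip(-3.0164) = -3.0164, clip(-1.0275) = -1.0275
Projection = [1.0, -3.0164, -1.0275]
Squared diffs: [0.0416, 0.0, 0.0]
Distance = sqrt(0.0416) = 0.2039


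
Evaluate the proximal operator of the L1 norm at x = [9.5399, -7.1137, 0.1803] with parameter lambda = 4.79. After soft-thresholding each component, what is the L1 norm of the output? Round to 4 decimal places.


Soft-thresholding with lambda = 4.79:
prox(9.5399) = sign(9.5399)*max(|9.5399| - 4.79, 0) = 4.7499
prox(-7.1137) = sign(-7.1137)*max(|-7.1137| - 4.79, 0) = -2.3237
prox(0.1803) = sign(0.1803)*max(|0.1803| - 4.79, 0) = 0.0
prox(x) = [4.7499, -2.3237, 0.0]
||prox(x)||_1 = 4.7499 + 2.3237 + 0.0 = 7.0736


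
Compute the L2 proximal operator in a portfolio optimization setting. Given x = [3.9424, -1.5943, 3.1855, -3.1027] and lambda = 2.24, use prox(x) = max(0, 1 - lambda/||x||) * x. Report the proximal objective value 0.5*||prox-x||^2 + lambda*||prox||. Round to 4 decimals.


Step 1: Compute ||x||.
||x|| = 6.1529
Step 2: Compute scaling factor.
scale = max(0, 1 - 2.24/6.1529) = 0.6359
Step 3: prox(x) = [2.5072, -1.0139, 2.0258, -1.9731]
||prox(x)|| = 3.9129
Step 4: Proximal objective.
0.5*||prox-x||^2 = 2.5088
lambda*||prox|| = 8.7649
Total = 11.2737


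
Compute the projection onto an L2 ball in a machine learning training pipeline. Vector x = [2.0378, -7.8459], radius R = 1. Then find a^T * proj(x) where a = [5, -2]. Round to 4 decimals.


Step 1: Compute ||x|| (intermediates to 6 decimals).
||x|| = sqrt(2.0378^2 + (-7.8459)^2) = 8.106218
Step 2: Project.
Since ||x|| > R, scale = R/||x|| = 1/8.106218 = 0.123362, proj(x) = scale * x
proj(x) = [0.251387, -0.967886]
Step 3: Dot product.
a^T * proj(x) = 5*0.251387 - 2*(-0.967886) = 3.1927


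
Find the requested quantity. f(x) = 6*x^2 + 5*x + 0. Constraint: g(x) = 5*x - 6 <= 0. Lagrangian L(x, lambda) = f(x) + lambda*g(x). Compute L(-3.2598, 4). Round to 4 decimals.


Step 1: Evaluate f(x).
f(-3.2598) = 6*(-3.2598)^2 + 5*(-3.2598) + 0 = 47.4588
Step 2: Evaluate g(x).
g(-3.2598) = 5*-3.2598 - 6 = -22.299
Step 3: Compute Lagrangian.
L = 47.4588 + 4*-22.299 = -41.7372


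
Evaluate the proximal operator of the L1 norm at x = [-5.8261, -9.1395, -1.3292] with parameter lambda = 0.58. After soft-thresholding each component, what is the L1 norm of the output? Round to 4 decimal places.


Soft-thresholding with lambda = 0.58:
prox(-5.8261) = sign(-5.8261)*max(|-5.8261| - 0.58, 0) = -5.2461
prox(-9.1395) = sign(-9.1395)*max(|-9.1395| - 0.58, 0) = -8.5595
prox(-1.3292) = sign(-1.3292)*max(|-1.3292| - 0.58, 0) = -0.7492
prox(x) = [-5.2461, -8.5595, -0.7492]
||prox(x)||_1 = 5.2461 + 8.5595 + 0.7492 = 14.5548


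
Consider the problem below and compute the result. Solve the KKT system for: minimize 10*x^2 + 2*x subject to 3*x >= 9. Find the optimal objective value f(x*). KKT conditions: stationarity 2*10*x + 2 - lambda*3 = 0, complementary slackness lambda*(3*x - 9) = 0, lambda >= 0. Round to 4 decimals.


Step 1: Try lambda = 0 (constraint inactive).
x_unc = -2/(2*10) = -0.1
Check: 3*-0.1 = -0.3 < 9 -- violated!
Step 2: Constraint must be active: 3*x = 9
x* = 9/3 = 3.0
lambda = (2*10*3.0 + 2)/3 = 20.6667
Step 3: Compute optimal value.
f(x*) = 10*3.0^2 + 2*3.0 = 96.0


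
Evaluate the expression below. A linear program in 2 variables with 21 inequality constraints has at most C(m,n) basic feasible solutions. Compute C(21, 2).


Each vertex corresponds to some choice of n active constraints out of m, so the number of vertices is at most C(m, n) = m! / (n!(m-n)!).
m = 21, n = 2
Numerator: 21 * 20
Denominator: 2! = 2
C(21, 2) = 210


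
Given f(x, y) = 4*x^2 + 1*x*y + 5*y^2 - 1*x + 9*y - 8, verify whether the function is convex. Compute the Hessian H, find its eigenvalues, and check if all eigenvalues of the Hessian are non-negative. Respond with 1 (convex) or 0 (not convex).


The Hessian of f(x,y) = 4*x^2 + 1*x*y + 5*y^2 - 1*x + 9*y - 8 is:
H = [[8, 1], [1, 10]]
Trace = 8 + 10 = 18
Determinant = 8*10 - (1)^2 = 79
Discriminant = (18)^2 - 4*79 = 8.0
Eigenvalues: lambda_1 = 7.5858, lambda_2 = 10.4142
The function is convex.

1


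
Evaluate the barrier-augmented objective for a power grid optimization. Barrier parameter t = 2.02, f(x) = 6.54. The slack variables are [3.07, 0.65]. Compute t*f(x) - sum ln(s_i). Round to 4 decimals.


Step 1: Compute log-barrier.
ln values: [1.1217, -0.4308]
phi = -(1.1217 - 0.4308) = -0.6909
Step 2: Compute augmented objective.
t*f(x) = 2.02*6.54 = 13.2108
Total = 13.2108 - 0.6909 = 12.5199


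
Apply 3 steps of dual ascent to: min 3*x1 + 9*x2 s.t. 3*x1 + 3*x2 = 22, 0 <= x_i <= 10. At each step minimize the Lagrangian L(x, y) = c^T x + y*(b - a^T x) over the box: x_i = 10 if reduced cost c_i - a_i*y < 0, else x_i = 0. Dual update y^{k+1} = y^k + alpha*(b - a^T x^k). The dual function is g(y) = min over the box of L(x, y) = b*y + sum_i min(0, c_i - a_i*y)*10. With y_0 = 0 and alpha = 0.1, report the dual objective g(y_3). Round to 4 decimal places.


Dual ascent for LP: min 3*x1 + 9*x2, 3*x1 + 3*x2 = 22, 0 <= x_i <= 10
Step 1: y^k = 0.0, reduced costs: (3.0, 9.0)
  x^k = (0.0, 0.0), subgradient = b - a^T x = 22.0
  y^{k+1} = 0.0 + 0.1*22.0 = 2.2
Step 2: y^k = 2.2, reduced costs: (-3.6, 2.4)
  x^k = (10.0, 0.0), subgradient = b - a^T x = -8.0
  y^{k+1} = 2.2 + 0.1*-8.0 = 1.4
Step 3: y^k = 1.4, reduced costs: (-1.2, 4.8)
  x^k = (10.0, 0.0), subgradient = b - a^T x = -8.0
  y^{k+1} = 1.4 + 0.1*-8.0 = 0.6
Dual objective at y_3 = 0.6: reduced costs (1.2, 7.2), box minimizer x = (0.0, 0.0)
g(y_3) = b*y + (c1 - a1*y)*x1 + (c2 - a2*y)*x2 = 22*0.6 + 1.2*0.0 + 7.2*0.0 = 13.2 + 0.0 + 0.0 = 13.2


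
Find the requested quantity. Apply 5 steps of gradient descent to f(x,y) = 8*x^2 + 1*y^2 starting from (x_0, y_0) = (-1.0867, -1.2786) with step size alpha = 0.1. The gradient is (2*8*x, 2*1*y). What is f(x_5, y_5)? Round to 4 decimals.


Gradient descent on f(x,y) = 8*x^2 + 1*y^2.
Starting point: (-1.0867, -1.2786), alpha = 0.1
Step 1: grad_x = 2*8*-1.0867 = -17.3872, grad_y = 2*1*-1.2786 = -2.5572
  x_1 = -1.0867 - 0.1*-17.3872 = 0.652
  y_1 = -1.2786 - 0.1*-2.5572 = -1.0229
Step 2: grad_x = 2*8*0.652 = 10.4323, grad_y = 2*1*-1.0229 = -2.0458
  x_2 = 0.652 - 0.1*10.4323 = -0.3912
  y_2 = -1.0229 - 0.1*-2.0458 = -0.8183
Step 3: grad_x = 2*8*-0.3912 = -6.2594, grad_y = 2*1*-0.8183 = -1.6366
  x_3 = -0.3912 - 0.1*-6.2594 = 0.2347
  y_3 = -0.8183 - 0.1*-1.6366 = -0.6546
Step 4: grad_x = 2*8*0.2347 = 3.7556, grad_y = 2*1*-0.6546 = -1.3093
  x_4 = 0.2347 - 0.1*3.7556 = -0.1408
  y_4 = -0.6546 - 0.1*-1.3093 = -0.5237
Step 5: grad_x = 2*8*-0.1408 = -2.2534, grad_y = 2*1*-0.5237 = -1.0474
  x_5 = -0.1408 - 0.1*-2.2534 = 0.0845
  y_5 = -0.5237 - 0.1*-1.0474 = -0.419
f(0.0845, -0.419) = 8*0.0845^2 + 1*(-0.419)^2 = 0.2327


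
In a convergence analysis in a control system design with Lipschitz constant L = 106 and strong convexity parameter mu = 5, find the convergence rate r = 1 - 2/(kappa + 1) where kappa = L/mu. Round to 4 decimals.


Step 1: Compute the condition number.
kappa = L/mu = 106/5 = 21.2
Step 2: Compute the convergence rate.
r = 1 - 2/(kappa + 1) = 1 - 2*mu/(L + mu) = (L - mu)/(L + mu) = 101/111 = 0.9099


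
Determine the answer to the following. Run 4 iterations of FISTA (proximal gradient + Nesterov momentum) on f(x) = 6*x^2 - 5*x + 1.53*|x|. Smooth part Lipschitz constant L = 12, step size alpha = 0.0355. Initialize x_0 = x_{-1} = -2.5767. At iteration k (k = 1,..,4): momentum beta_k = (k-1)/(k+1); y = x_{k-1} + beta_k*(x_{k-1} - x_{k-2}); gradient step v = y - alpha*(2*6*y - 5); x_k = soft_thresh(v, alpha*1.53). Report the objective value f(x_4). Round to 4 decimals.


FISTA on f(x) = 6*x^2 - 5*x + 1.53*|x|
L = 12, alpha = 0.0355
Iteration 1: beta = 0.0, y = -2.5767 + 0.0*(-2.5767 + 2.5767) = -2.5767
  grad(y) = -35.9204, v = y - alpha*grad = -1.3015
  prox(v) = soft_thresh(-1.3015, 0.0543) = -1.2472
Iteration 2: beta = 0.3333, y = -1.2472 + 0.3333*(-1.2472 + 2.5767) = -0.804
  grad(y) = -14.6486, v = y - alpha*grad = -0.284
  prox(v) = soft_thresh(-0.284, 0.0543) = -0.2297
Iteration 3: beta = 0.5, y = -0.2297 + 0.5*(-0.2297 + 1.2472) = 0.279
  grad(y) = -1.6515, v = y - alpha*grad = 0.3377
  prox(v) = soft_thresh(0.3377, 0.0543) = 0.2834
Iteration 4: beta = 0.6, y = 0.2834 + 0.6*(0.2834 + 0.2297) = 0.5912
  grad(y) = 2.0943, v = y - alpha*grad = 0.5168
  prox(v) = soft_thresh(0.5168, 0.0543) = 0.4625
f(x_4) = 6*0.4625^2 - 5*0.4625 + 1.53*|0.4625| = -0.3214


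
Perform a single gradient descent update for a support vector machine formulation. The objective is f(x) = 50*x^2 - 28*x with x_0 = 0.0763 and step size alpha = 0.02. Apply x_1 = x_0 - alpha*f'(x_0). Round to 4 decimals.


We compute the gradient at x_0 and apply the update.
f'(x) = 100*x - 28
f'(0.0763) = 100*0.0763 - 28 = -20.37
x_1 = 0.0763 - 0.02*-20.37 = 0.4837


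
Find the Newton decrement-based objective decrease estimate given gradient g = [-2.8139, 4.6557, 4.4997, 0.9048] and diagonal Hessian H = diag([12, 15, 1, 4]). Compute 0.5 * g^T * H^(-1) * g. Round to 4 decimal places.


Step 1: H is diagonal, so H^(-1) * g = [-0.2345, 0.3104, 4.4997, 0.2262].
Step 2: g^T H^(-1) g = sum_i g_i^2 / H_ii
  = (-2.8139)^2/12 + (4.6557)^2/15 + (4.4997)^2/1 + (0.9048)^2/4
  = 0.6598 + 1.445 + 20.2473 + 0.2047 = 22.5568
Step 3: Objective decrease = 0.5 * g^T H^(-1) g = 11.2784


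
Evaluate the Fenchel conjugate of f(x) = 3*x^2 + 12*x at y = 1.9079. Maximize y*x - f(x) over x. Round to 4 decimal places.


f*(y) = sup_x {y*x - a*x^2 - b*x} = sup_x {(y-b)*x - a*x^2}
FOC: (y - b) - 2a*x = 0 => x* = (y - b)/(2a)
x* = (1.9079 - 12)/(2*3) = -1.682
f*(1.9079) = (y-b)^2/(4a) = (1.9079 - 12)^2/(4*3)
= 101.8505/12 = 8.4875


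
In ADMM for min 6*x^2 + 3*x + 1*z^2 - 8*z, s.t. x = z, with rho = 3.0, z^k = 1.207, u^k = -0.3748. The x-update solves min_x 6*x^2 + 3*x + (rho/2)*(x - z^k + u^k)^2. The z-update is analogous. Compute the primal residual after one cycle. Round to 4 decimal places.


ADMM iteration with rho = 3.0, z^k = 1.207, u^k = -0.3748
Step 1: x-update.
Minimize 6*x^2 + 3*x + (3.0/2)*(x - 1.207 - 0.3748)^2
FOC: (2*6 + 3.0)*x = -3 + 3.0*(1.207 + 0.3748)
x^{k+1} = 0.1164
Step 2: z-update.
Minimize 1*z^2 - 8*z + (3.0/2)*(0.1164 - z - 0.3748)^2
FOC: (2*1 + 3.0)*z = 8 + 3.0*(0.1164 - 0.3748)
z^{k+1} = 1.4449
Step 3: u-update.
u^{k+1} = -0.3748 + 0.1164 - 1.4449 = -1.7034
Step 4: Primal residual = |0.1164 - 1.4449| = 1.3286


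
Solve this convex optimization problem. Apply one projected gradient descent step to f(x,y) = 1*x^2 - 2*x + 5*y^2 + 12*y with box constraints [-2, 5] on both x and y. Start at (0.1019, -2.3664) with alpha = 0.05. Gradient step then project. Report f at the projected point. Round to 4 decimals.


Step 1: Compute gradient at (0.1019, -2.3664).
grad_x = 2*1*0.1019 - 2 = -1.7962
grad_y = 2*5*-2.3664 + 12 = -11.664
Step 2: Gradient step.
x_raw = 0.1019 - 0.05*-1.7962 = 0.1917
y_raw = -2.3664 - 0.05*-11.664 = -1.7832
Step 3: Project onto [-2, 5].
x_proj = clip(0.1917) = 0.1917
y_proj = clip(-1.7832) = -1.7832
Step 4: Evaluate f.
f(0.1917, -1.7832) = -5.8461


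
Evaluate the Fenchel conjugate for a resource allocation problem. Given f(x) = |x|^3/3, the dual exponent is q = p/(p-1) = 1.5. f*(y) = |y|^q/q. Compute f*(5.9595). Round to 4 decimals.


The conjugate exponent q satisfies 1/p + 1/q = 1.
p = 3, so q = 3/(3 - 1) = 1.5
|y|^q = 5.9595^1.5 = 14.5484
f*(5.9595) = 14.5484 / 1.5 = 9.6989


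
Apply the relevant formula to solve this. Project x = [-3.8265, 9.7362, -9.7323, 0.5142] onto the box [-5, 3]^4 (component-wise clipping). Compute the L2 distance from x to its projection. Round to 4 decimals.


Project each component onto [-5, 3].
clip(-3.8265) = -3.8265, clip(9.7362) = 3.0, clip(-9.7323) = -5.0, clip(0.5142) = 0.5142
Projection = [-3.8265, 3.0, -5.0, 0.5142]
Squared diffs: [0.0, 45.3764, 22.3947, 0.0]
Distance = sqrt(67.7711) = 8.2323


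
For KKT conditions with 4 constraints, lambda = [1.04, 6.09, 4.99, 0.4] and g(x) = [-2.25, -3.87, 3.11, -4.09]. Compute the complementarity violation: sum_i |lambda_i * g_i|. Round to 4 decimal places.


KKT complementary slackness check:
lambda_1 * g_1 = 1.04 * -2.25 = -2.34
lambda_2 * g_2 = 6.09 * -3.87 = -23.5683
lambda_3 * g_3 = 4.99 * 3.11 = 15.5189
lambda_4 * g_4 = 0.4 * -4.09 = -1.636
Total violation = 2.34 + 23.5683 + 15.5189 + 1.636 = 43.0632


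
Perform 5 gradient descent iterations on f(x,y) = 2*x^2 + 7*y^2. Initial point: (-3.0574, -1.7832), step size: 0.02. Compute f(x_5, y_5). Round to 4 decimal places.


Gradient descent on f(x,y) = 2*x^2 + 7*y^2.
Starting point: (-3.0574, -1.7832), alpha = 0.02
Step 1: grad_x = 2*2*-3.0574 = -12.2296, grad_y = 2*7*-1.7832 = -24.9648
  x_1 = -3.0574 - 0.02*-12.2296 = -2.8128
  y_1 = -1.7832 - 0.02*-24.9648 = -1.2839
Step 2: grad_x = 2*2*-2.8128 = -11.2512, grad_y = 2*7*-1.2839 = -17.9747
  x_2 = -2.8128 - 0.02*-11.2512 = -2.5878
  y_2 = -1.2839 - 0.02*-17.9747 = -0.9244
Step 3: grad_x = 2*2*-2.5878 = -10.3511, grad_y = 2*7*-0.9244 = -12.9418
  x_3 = -2.5878 - 0.02*-10.3511 = -2.3808
  y_3 = -0.9244 - 0.02*-12.9418 = -0.6656
Step 4: grad_x = 2*2*-2.3808 = -9.523, grad_y = 2*7*-0.6656 = -9.3181
  x_4 = -2.3808 - 0.02*-9.523 = -2.1903
  y_4 = -0.6656 - 0.02*-9.3181 = -0.4792
Step 5: grad_x = 2*2*-2.1903 = -8.7612, grad_y = 2*7*-0.4792 = -6.709
  x_5 = -2.1903 - 0.02*-8.7612 = -2.0151
  y_5 = -0.4792 - 0.02*-6.709 = -0.345
f(-2.0151, -0.345) = 2*(-2.0151)^2 + 7*(-0.345)^2 = 8.9544


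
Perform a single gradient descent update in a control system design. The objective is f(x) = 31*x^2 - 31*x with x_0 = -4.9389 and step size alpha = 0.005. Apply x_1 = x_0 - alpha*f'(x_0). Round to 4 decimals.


We compute the gradient at x_0 and apply the update.
f'(x) = 62*x - 31
f'(-4.9389) = 62*-4.9389 - 31 = -337.2118
x_1 = -4.9389 - 0.005*-337.2118 = -3.2528


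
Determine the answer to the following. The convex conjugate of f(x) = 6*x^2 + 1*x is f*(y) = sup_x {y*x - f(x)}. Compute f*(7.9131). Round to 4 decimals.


f*(y) = sup_x {y*x - a*x^2 - b*x} = sup_x {(y-b)*x - a*x^2}
FOC: (y - b) - 2a*x = 0 => x* = (y - b)/(2a)
x* = (7.9131 - 1)/(2*6) = 0.5761
f*(7.9131) = (y-b)^2/(4a) = (7.9131 - 1)^2/(4*6)
= 47.791/24 = 1.9913


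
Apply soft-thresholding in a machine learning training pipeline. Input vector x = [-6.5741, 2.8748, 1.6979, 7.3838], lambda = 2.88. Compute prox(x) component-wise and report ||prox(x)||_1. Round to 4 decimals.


Soft-thresholding with lambda = 2.88:
prox(-6.5741) = sign(-6.5741)*max(|-6.5741| - 2.88, 0) = -3.6941
prox(2.8748) = sign(2.8748)*max(|2.8748| - 2.88, 0) = 0.0
prox(1.6979) = sign(1.6979)*max(|1.6979| - 2.88, 0) = 0.0
prox(7.3838) = sign(7.3838)*max(|7.3838| - 2.88, 0) = 4.5038
prox(x) = [-3.6941, 0.0, 0.0, 4.5038]
||prox(x)||_1 = 3.6941 + 0.0 + 0.0 + 4.5038 = 8.1979


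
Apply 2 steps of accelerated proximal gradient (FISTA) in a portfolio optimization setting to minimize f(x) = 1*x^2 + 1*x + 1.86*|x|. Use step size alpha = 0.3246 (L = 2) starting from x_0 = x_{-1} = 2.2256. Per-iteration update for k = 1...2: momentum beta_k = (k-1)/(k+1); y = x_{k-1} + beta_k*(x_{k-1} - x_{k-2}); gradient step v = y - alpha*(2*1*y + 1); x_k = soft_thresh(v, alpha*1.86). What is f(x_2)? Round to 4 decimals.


FISTA on f(x) = 1*x^2 + 1*x + 1.86*|x|
L = 2, alpha = 0.3246
Iteration 1: beta = 0.0, y = 2.2256 + 0.0*(2.2256 - 2.2256) = 2.2256
  grad(y) = 5.4512, v = y - alpha*grad = 0.4561
  prox(v) = soft_thresh(0.4561, 0.6038) = 0.0
Iteration 2: beta = 0.3333, y = 0.0 + 0.3333*(0.0 - 2.2256) = -0.7419
  grad(y) = -0.4837, v = y - alpha*grad = -0.5848
  prox(v) = soft_thresh(-0.5848, 0.6038) = 0.0
f(x_2) = 1*0.0^2 + 1*0.0 + 1.86*|0.0| = 0.0


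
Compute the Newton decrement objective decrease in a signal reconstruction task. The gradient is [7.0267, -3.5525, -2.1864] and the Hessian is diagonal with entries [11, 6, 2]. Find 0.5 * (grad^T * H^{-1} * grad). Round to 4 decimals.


Step 1: H is diagonal, so H^(-1) * g = [0.6388, -0.5921, -1.0932].
Step 2: g^T H^(-1) g = sum_i g_i^2 / H_ii
  = (7.0267)^2/11 + (-3.5525)^2/6 + (-2.1864)^2/2
  = 4.4886 + 2.1034 + 2.3902 = 8.9821
Step 3: Objective decrease = 0.5 * g^T H^(-1) g = 4.4911


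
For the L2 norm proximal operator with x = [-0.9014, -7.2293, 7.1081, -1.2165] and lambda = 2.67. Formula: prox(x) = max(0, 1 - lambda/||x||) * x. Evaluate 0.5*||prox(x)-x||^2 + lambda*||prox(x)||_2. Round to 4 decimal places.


Step 1: Compute ||x||.
||x|| = 10.2509
Step 2: Compute scaling factor.
scale = max(0, 1 - 2.67/10.2509) = 0.7395
Step 3: prox(x) = [-0.6666, -5.3463, 5.2567, -0.8996]
||prox(x)|| = 7.5809
Step 4: Proximal objective.
0.5*||prox-x||^2 = 3.5645
lambda*||prox|| = 20.241
Total = 23.8054


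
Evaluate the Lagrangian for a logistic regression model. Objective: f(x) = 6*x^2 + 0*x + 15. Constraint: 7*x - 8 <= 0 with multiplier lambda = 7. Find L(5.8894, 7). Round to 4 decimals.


Step 1: Evaluate f(x).
f(5.8894) = 6*5.8894^2 + 0*5.8894 + 15 = 223.1102
Step 2: Evaluate g(x).
g(5.8894) = 7*5.8894 - 8 = 33.2258
Step 3: Compute Lagrangian.
L = 223.1102 + 7*33.2258 = 455.6908


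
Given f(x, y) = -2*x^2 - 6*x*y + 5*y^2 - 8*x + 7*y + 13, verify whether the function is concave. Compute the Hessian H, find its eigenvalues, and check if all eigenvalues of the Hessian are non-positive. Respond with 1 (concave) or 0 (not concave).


The Hessian of f(x,y) = -2*x^2 - 6*x*y + 5*y^2 - 8*x + 7*y + 13 is:
H = [[-4, -6], [-6, 10]]
Trace = -4 + 10 = 6
Determinant = -4*10 - (-6)^2 = -76
Discriminant = (6)^2 - 4*-76 = 340.0
Eigenvalues: lambda_1 = -6.2195, lambda_2 = 12.2195
The function is not concave.

0


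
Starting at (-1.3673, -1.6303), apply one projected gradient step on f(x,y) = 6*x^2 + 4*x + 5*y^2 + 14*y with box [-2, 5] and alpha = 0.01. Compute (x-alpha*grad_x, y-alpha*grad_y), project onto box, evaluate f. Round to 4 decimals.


Step 1: Compute gradient at (-1.3673, -1.6303).
grad_x = 2*6*-1.3673 + 4 = -12.4076
grad_y = 2*5*-1.6303 + 14 = -2.303
Step 2: Gradient step.
x_raw = -1.3673 - 0.01*-12.4076 = -1.2432
y_raw = -1.6303 - 0.01*-2.303 = -1.6073
Step 3: Project onto [-2, 5].
x_proj = clip(-1.2432) = -1.2432
y_proj = clip(-1.6073) = -1.6073
Step 4: Evaluate f.
f(-1.2432, -1.6073) = -5.2845


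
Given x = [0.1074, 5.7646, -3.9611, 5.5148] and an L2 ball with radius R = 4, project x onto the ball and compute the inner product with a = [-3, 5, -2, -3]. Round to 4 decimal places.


Step 1: Compute ||x|| (intermediates to 6 decimals).
||x|| = sqrt(0.1074^2 + 5.7646^2 + (-3.9611)^2 + 5.5148^2) = 8.907608
Step 2: Project.
Since ||x|| > R, scale = R/||x|| = 4/8.907608 = 0.449054, proj(x) = scale * x
proj(x) = [0.048228, 2.588617, -1.778748, 2.476443]
Step 3: Dot product.
a^T * proj(x) = -3*0.048228 + 5*2.588617 - 2*(-1.778748) - 3*2.476443 = 8.9266


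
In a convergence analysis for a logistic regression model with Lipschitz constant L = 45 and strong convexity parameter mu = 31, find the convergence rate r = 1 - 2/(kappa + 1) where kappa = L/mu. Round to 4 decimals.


Step 1: Compute the condition number.
kappa = L/mu = 45/31 = 1.4516
Step 2: Compute the convergence rate.
r = 1 - 2/(kappa + 1) = 1 - 2*mu/(L + mu) = (L - mu)/(L + mu) = 14/76 = 0.1842


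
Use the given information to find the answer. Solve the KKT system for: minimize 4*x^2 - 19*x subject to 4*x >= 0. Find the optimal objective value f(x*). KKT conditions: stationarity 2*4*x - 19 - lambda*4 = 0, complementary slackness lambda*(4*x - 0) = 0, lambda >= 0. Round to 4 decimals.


Step 1: Try lambda = 0 (constraint inactive).
Stationarity: 2*4*x - 19 = 0
x* = 19/(2*4) = 2.375
Check constraint: 4*2.375 = 9.5 >= 0 -- satisfied.
Step 2: Compute optimal value.
f(x*) = 4*2.375^2 - 19*2.375 = -22.5625


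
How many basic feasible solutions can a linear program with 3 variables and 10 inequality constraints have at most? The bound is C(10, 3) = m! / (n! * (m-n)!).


Each vertex corresponds to some choice of n active constraints out of m, so the number of vertices is at most C(m, n) = m! / (n!(m-n)!).
m = 10, n = 3
Numerator: 10 * 9 * 8
Denominator: 3! = 6
C(10, 3) = 120


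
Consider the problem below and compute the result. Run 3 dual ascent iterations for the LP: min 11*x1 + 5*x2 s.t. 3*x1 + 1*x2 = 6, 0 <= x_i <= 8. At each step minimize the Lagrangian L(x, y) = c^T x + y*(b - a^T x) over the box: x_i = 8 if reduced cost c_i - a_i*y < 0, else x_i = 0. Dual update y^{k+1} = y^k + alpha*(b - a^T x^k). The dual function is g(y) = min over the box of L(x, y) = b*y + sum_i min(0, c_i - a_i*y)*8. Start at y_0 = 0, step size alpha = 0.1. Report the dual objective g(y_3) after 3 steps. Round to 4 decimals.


Dual ascent for LP: min 11*x1 + 5*x2, 3*x1 + 1*x2 = 6, 0 <= x_i <= 8
Step 1: y^k = 0.0, reduced costs: (11.0, 5.0)
  x^k = (0.0, 0.0), subgradient = b - a^T x = 6.0
  y^{k+1} = 0.0 + 0.1*6.0 = 0.6
Step 2: y^k = 0.6, reduced costs: (9.2, 4.4)
  x^k = (0.0, 0.0), subgradient = b - a^T x = 6.0
  y^{k+1} = 0.6 + 0.1*6.0 = 1.2
Step 3: y^k = 1.2, reduced costs: (7.4, 3.8)
  x^k = (0.0, 0.0), subgradient = b - a^T x = 6.0
  y^{k+1} = 1.2 + 0.1*6.0 = 1.8
Dual objective at y_3 = 1.8: reduced costs (5.6, 3.2), box minimizer x = (0.0, 0.0)
g(y_3) = b*y + (c1 - a1*y)*x1 + (c2 - a2*y)*x2 = 6*1.8 + 5.6*0.0 + 3.2*0.0 = 10.8 + 0.0 + 0.0 = 10.8


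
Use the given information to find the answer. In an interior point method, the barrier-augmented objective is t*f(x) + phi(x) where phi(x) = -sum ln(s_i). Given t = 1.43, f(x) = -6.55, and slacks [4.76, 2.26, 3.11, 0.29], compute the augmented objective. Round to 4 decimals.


Step 1: Compute log-barrier.
ln values: [1.5602, 0.8154, 1.1346, -1.2379]
phi = -(1.5602 + 0.8154 + 1.1346 - 1.2379) = -2.2724
Step 2: Compute augmented objective.
t*f(x) = 1.43*-6.55 = -9.3665
Total = -9.3665 - 2.2724 = -11.6389
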